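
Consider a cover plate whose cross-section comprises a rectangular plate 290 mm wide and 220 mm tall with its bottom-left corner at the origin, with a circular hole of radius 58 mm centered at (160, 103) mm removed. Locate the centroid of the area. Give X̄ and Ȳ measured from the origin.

plate: A = 290 × 220 = 63800.00, centroid at (145.00, 110.00).
hole: A = −π·58² = -10568.32, centroid at (160.00, 103.00).
ΣA = 53231.68 mm²
ΣAX̄ = (63800.00)(145.00) + (-10568.32)(160.00) = 7560069.17 mm³
ΣAȲ = (63800.00)(110.00) + (-10568.32)(103.00) = 5929463.28 mm³
X̄ = 7560069.17 / 53231.68 = 142.02 mm
Ȳ = 5929463.28 / 53231.68 = 111.39 mm

X̄ = 142.02 mm, Ȳ = 111.39 mm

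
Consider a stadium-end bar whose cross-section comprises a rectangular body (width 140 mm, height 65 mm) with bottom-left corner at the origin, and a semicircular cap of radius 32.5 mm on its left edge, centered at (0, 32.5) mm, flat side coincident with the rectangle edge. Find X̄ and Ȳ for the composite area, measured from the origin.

Part | A | x̄ᵢ | ȳᵢ | A·x̄ᵢ | A·ȳᵢ
rectangular body | 9100.00 | 70.00 | 32.50 | 637000.00 | 295750.00
semicircular end | 1659.15 | -13.79 | 32.50 | -22885.42 | 53922.49
Σ | 10759.15 |  |  | 614114.58 | 349672.49
X̄ = 614114.58 / 10759.15 = 57.08 mm
Ȳ = 349672.49 / 10759.15 = 32.50 mm

X̄ = 57.08 mm, Ȳ = 32.50 mm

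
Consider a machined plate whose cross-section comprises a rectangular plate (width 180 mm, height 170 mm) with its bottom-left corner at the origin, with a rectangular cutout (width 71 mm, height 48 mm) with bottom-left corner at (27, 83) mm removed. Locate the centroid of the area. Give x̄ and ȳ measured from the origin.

plate: A = 180 × 170 = 30600.00, centroid at (90.00, 85.00).
hole: A = −(71 × 48) = -3408.00, centroid at (62.50, 107.00).
ΣA = 27192.00 mm²
ΣAx̄ = (30600.00)(90.00) + (-3408.00)(62.50) = 2541000.00 mm³
ΣAȳ = (30600.00)(85.00) + (-3408.00)(107.00) = 2236344.00 mm³
x̄ = 2541000.00 / 27192.00 = 93.45 mm
ȳ = 2236344.00 / 27192.00 = 82.24 mm

x̄ = 93.45 mm, ȳ = 82.24 mm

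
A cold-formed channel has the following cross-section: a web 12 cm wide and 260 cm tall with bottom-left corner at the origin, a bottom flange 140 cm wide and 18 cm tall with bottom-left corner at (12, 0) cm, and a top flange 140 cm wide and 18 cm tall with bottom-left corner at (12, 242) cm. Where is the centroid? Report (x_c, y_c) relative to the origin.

x_c = 52.94 cm, y_c = 130.00 cm

web: A = 12 × 260 = 3120.00, centroid at (6.00, 130.00).
bottom flange: A = 140 × 18 = 2520.00, centroid at (82.00, 9.00).
top flange: A = 140 × 18 = 2520.00, centroid at (82.00, 251.00).
ΣA = 8160.00 cm², ΣAx_c = 432000.00 cm³, ΣAy_c = 1060800.00 cm³.
x_c = 432000.00/8160.00 = 52.94 cm; y_c = 1060800.00/8160.00 = 130.00 cm.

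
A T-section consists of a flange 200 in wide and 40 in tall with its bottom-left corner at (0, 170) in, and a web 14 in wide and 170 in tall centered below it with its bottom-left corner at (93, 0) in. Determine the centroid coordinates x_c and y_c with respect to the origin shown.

x_c = 100.00 in, y_c = 165.92 in

Part | A | x̄ᵢ | ȳᵢ | A·x̄ᵢ | A·ȳᵢ
web | 2380.00 | 100.00 | 85.00 | 238000.00 | 202300.00
flange | 8000.00 | 100.00 | 190.00 | 800000.00 | 1520000.00
Σ | 10380.00 |  |  | 1038000.00 | 1722300.00
x_c = 1038000.00 / 10380.00 = 100.00 in
y_c = 1722300.00 / 10380.00 = 165.92 in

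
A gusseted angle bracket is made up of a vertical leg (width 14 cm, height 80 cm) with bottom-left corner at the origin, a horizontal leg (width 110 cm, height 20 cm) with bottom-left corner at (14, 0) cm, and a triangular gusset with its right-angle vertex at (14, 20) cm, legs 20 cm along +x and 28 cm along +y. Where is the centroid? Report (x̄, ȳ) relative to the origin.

x̄ = 45.95 cm, ȳ = 20.84 cm

vertical leg: A = 14 × 80 = 1120.00, centroid at (7.00, 40.00).
horizontal leg: A = 110 × 20 = 2200.00, centroid at (69.00, 10.00).
gusset: A = ½·20·28 = 280.00, centroid at (20.67, 29.33).
ΣA = 3600.00 cm²
ΣAx̄ = (1120.00)(7.00) + (2200.00)(69.00) + (280.00)(20.67) = 165426.67 cm³
ΣAȳ = (1120.00)(40.00) + (2200.00)(10.00) + (280.00)(29.33) = 75013.33 cm³
x̄ = 165426.67 / 3600.00 = 45.95 cm
ȳ = 75013.33 / 3600.00 = 20.84 cm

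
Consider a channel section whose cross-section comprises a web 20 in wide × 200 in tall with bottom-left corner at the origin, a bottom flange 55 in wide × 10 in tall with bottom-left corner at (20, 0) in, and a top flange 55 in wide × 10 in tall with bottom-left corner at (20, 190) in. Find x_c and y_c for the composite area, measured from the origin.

x_c = 18.09 in, y_c = 100.00 in

Part | A | x̄ᵢ | ȳᵢ | A·x̄ᵢ | A·ȳᵢ
web | 4000.00 | 10.00 | 100.00 | 40000.00 | 400000.00
bottom flange | 550.00 | 47.50 | 5.00 | 26125.00 | 2750.00
top flange | 550.00 | 47.50 | 195.00 | 26125.00 | 107250.00
Σ | 5100.00 |  |  | 92250.00 | 510000.00
x_c = 92250.00 / 5100.00 = 18.09 in
y_c = 510000.00 / 5100.00 = 100.00 in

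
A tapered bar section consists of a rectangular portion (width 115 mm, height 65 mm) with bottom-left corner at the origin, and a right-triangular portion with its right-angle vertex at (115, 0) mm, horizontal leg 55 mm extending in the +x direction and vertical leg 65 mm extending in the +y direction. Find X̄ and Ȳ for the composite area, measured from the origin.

X̄ = 72.13 mm, Ȳ = 30.41 mm

rectangular portion: A = 115 × 65 = 7475.00, centroid at (57.50, 32.50).
triangular portion: A = ½·55·65 = 1787.50, centroid at (133.33, 21.67).
ΣA = 9262.50 mm², ΣAX̄ = 668145.83 mm³, ΣAȲ = 281666.67 mm³.
X̄ = 668145.83/9262.50 = 72.13 mm; Ȳ = 281666.67/9262.50 = 30.41 mm.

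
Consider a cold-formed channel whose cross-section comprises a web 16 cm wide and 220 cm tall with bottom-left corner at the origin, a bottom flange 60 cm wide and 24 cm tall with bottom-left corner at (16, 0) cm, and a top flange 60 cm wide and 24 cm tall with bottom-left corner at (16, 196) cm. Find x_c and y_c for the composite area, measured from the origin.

x_c = 25.10 cm, y_c = 110.00 cm

Part | A | x̄ᵢ | ȳᵢ | A·x̄ᵢ | A·ȳᵢ
web | 3520.00 | 8.00 | 110.00 | 28160.00 | 387200.00
bottom flange | 1440.00 | 46.00 | 12.00 | 66240.00 | 17280.00
top flange | 1440.00 | 46.00 | 208.00 | 66240.00 | 299520.00
Σ | 6400.00 |  |  | 160640.00 | 704000.00
x_c = 160640.00 / 6400.00 = 25.10 cm
y_c = 704000.00 / 6400.00 = 110.00 cm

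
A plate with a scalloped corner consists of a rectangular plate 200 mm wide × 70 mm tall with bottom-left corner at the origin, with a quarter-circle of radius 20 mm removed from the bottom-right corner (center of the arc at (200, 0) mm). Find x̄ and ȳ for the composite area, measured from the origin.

Part | A | x̄ᵢ | ȳᵢ | A·x̄ᵢ | A·ȳᵢ
plate | 14000.00 | 100.00 | 35.00 | 1400000.00 | 490000.00
removed quarter-circle | -314.16 | 191.51 | 8.49 | -60165.19 | -2666.67
Σ | 13685.84 |  |  | 1339834.81 | 487333.33
x̄ = 1339834.81 / 13685.84 = 97.90 mm
ȳ = 487333.33 / 13685.84 = 35.61 mm

x̄ = 97.90 mm, ȳ = 35.61 mm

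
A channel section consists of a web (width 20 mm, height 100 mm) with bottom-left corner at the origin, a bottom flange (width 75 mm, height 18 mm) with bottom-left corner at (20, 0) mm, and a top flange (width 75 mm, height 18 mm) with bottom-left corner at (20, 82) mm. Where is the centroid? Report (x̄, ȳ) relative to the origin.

x̄ = 37.29 mm, ȳ = 50.00 mm

Part | A | x̄ᵢ | ȳᵢ | A·x̄ᵢ | A·ȳᵢ
web | 2000.00 | 10.00 | 50.00 | 20000.00 | 100000.00
bottom flange | 1350.00 | 57.50 | 9.00 | 77625.00 | 12150.00
top flange | 1350.00 | 57.50 | 91.00 | 77625.00 | 122850.00
Σ | 4700.00 |  |  | 175250.00 | 235000.00
x̄ = 175250.00 / 4700.00 = 37.29 mm
ȳ = 235000.00 / 4700.00 = 50.00 mm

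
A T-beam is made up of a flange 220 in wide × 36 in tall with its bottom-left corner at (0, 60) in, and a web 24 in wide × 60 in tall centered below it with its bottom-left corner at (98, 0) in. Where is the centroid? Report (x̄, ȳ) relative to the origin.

web: A = 24 × 60 = 1440.00, centroid at (110.00, 30.00).
flange: A = 220 × 36 = 7920.00, centroid at (110.00, 78.00).
ΣA = 9360.00 in², ΣAx̄ = 1029600.00 in³, ΣAȳ = 660960.00 in³.
x̄ = 1029600.00/9360.00 = 110.00 in; ȳ = 660960.00/9360.00 = 70.62 in.

x̄ = 110.00 in, ȳ = 70.62 in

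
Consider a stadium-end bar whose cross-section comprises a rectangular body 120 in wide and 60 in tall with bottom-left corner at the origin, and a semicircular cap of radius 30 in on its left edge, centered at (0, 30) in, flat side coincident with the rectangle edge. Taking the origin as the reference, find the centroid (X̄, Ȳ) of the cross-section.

X̄ = 48.06 in, Ȳ = 30.00 in

Part | A | x̄ᵢ | ȳᵢ | A·x̄ᵢ | A·ȳᵢ
rectangular body | 7200.00 | 60.00 | 30.00 | 432000.00 | 216000.00
semicircular end | 1413.72 | -12.73 | 30.00 | -18000.00 | 42411.50
Σ | 8613.72 |  |  | 414000.00 | 258411.50
X̄ = 414000.00 / 8613.72 = 48.06 in
Ȳ = 258411.50 / 8613.72 = 30.00 in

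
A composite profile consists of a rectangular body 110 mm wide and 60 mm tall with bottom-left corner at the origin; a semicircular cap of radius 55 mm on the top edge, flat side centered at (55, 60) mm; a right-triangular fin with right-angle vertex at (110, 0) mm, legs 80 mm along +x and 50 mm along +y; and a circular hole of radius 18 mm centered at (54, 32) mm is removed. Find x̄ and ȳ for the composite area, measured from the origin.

Part | A | x̄ᵢ | ȳᵢ | A·x̄ᵢ | A·ȳᵢ
rectangular body | 6600.00 | 55.00 | 30.00 | 363000.00 | 198000.00
semicircular top | 4751.66 | 55.00 | 83.34 | 261341.24 | 396016.20
triangular fin | 2000.00 | 136.67 | 16.67 | 273333.33 | 33333.33
hole | -1017.88 | 54.00 | 32.00 | -54965.31 | -32572.03
Σ | 12333.78 |  |  | 842709.27 | 594777.50
x̄ = 842709.27 / 12333.78 = 68.33 mm
ȳ = 594777.50 / 12333.78 = 48.22 mm

x̄ = 68.33 mm, ȳ = 48.22 mm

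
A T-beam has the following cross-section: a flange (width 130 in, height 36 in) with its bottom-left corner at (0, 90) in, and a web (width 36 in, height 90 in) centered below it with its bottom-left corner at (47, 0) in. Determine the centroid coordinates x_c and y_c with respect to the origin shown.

web: A = 36 × 90 = 3240.00, centroid at (65.00, 45.00).
flange: A = 130 × 36 = 4680.00, centroid at (65.00, 108.00).
ΣA = 7920.00 in²
ΣAx_c = (3240.00)(65.00) + (4680.00)(65.00) = 514800.00 in³
ΣAy_c = (3240.00)(45.00) + (4680.00)(108.00) = 651240.00 in³
x_c = 514800.00 / 7920.00 = 65.00 in
y_c = 651240.00 / 7920.00 = 82.23 in

x_c = 65.00 in, y_c = 82.23 in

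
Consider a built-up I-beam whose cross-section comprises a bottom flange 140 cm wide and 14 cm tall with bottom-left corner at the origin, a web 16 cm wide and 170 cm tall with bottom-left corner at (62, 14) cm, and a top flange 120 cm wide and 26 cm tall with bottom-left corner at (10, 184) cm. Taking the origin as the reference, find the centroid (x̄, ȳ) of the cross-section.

bottom flange: A = 140 × 14 = 1960.00, centroid at (70.00, 7.00).
web: A = 16 × 170 = 2720.00, centroid at (70.00, 99.00).
top flange: A = 120 × 26 = 3120.00, centroid at (70.00, 197.00).
ΣA = 7800.00 cm², ΣAx̄ = 546000.00 cm³, ΣAȳ = 897640.00 cm³.
x̄ = 546000.00/7800.00 = 70.00 cm; ȳ = 897640.00/7800.00 = 115.08 cm.

x̄ = 70.00 cm, ȳ = 115.08 cm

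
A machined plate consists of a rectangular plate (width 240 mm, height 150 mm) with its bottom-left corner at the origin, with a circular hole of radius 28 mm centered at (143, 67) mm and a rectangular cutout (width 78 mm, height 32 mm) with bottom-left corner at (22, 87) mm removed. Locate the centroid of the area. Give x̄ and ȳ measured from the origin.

Part | A | x̄ᵢ | ȳᵢ | A·x̄ᵢ | A·ȳᵢ
plate | 36000.00 | 120.00 | 75.00 | 4320000.00 | 2700000.00
hole 1 | -2463.01 | 143.00 | 67.00 | -352210.24 | -165021.58
hole 2 | -2496.00 | 61.00 | 103.00 | -152256.00 | -257088.00
Σ | 31040.99 |  |  | 3815533.76 | 2277890.42
x̄ = 3815533.76 / 31040.99 = 122.92 mm
ȳ = 2277890.42 / 31040.99 = 73.38 mm

x̄ = 122.92 mm, ȳ = 73.38 mm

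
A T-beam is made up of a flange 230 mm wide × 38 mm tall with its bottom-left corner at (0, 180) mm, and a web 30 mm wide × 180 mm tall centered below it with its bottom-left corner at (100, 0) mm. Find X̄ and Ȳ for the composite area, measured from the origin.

web: A = 30 × 180 = 5400.00, centroid at (115.00, 90.00).
flange: A = 230 × 38 = 8740.00, centroid at (115.00, 199.00).
ΣA = 14140.00 mm², ΣAX̄ = 1626100.00 mm³, ΣAȲ = 2225260.00 mm³.
X̄ = 1626100.00/14140.00 = 115.00 mm; Ȳ = 2225260.00/14140.00 = 157.37 mm.

X̄ = 115.00 mm, Ȳ = 157.37 mm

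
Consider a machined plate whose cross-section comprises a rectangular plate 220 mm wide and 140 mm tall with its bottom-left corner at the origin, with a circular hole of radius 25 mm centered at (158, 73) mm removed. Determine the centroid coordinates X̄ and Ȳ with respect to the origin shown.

plate: A = 220 × 140 = 30800.00, centroid at (110.00, 70.00).
hole: A = −π·25² = -1963.50, centroid at (158.00, 73.00).
ΣA = 28836.50 mm²
ΣAX̄ = (30800.00)(110.00) + (-1963.50)(158.00) = 3077767.73 mm³
ΣAȲ = (30800.00)(70.00) + (-1963.50)(73.00) = 2012664.84 mm³
X̄ = 3077767.73 / 28836.50 = 106.73 mm
Ȳ = 2012664.84 / 28836.50 = 69.80 mm

X̄ = 106.73 mm, Ȳ = 69.80 mm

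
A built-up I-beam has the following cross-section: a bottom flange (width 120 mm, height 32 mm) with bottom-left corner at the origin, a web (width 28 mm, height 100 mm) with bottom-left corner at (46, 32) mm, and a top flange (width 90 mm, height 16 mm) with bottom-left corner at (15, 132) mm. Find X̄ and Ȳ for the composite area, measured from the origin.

bottom flange: A = 120 × 32 = 3840.00, centroid at (60.00, 16.00).
web: A = 28 × 100 = 2800.00, centroid at (60.00, 82.00).
top flange: A = 90 × 16 = 1440.00, centroid at (60.00, 140.00).
ΣA = 8080.00 mm², ΣAX̄ = 484800.00 mm³, ΣAȲ = 492640.00 mm³.
X̄ = 484800.00/8080.00 = 60.00 mm; Ȳ = 492640.00/8080.00 = 60.97 mm.

X̄ = 60.00 mm, Ȳ = 60.97 mm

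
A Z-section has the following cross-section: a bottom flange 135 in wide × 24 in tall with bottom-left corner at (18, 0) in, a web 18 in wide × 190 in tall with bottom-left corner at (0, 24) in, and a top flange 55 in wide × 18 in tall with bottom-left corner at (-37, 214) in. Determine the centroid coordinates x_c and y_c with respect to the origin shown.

Part | A | x̄ᵢ | ȳᵢ | A·x̄ᵢ | A·ȳᵢ
bottom flange | 3240.00 | 85.50 | 12.00 | 277020.00 | 38880.00
web | 3420.00 | 9.00 | 119.00 | 30780.00 | 406980.00
top flange | 990.00 | -9.50 | 223.00 | -9405.00 | 220770.00
Σ | 7650.00 |  |  | 298395.00 | 666630.00
x_c = 298395.00 / 7650.00 = 39.01 in
y_c = 666630.00 / 7650.00 = 87.14 in

x_c = 39.01 in, y_c = 87.14 in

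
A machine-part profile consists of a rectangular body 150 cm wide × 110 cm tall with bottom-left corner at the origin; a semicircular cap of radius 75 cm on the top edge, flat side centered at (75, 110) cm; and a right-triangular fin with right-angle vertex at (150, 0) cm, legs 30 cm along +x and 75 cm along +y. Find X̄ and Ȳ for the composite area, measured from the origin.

X̄ = 78.61 cm, Ȳ = 82.72 cm

Part | A | x̄ᵢ | ȳᵢ | A·x̄ᵢ | A·ȳᵢ
rectangular body | 16500.00 | 75.00 | 55.00 | 1237500.00 | 907500.00
semicircular top | 8835.73 | 75.00 | 141.83 | 662679.70 | 1253180.23
triangular fin | 1125.00 | 160.00 | 25.00 | 180000.00 | 28125.00
Σ | 26460.73 |  |  | 2080179.70 | 2188805.23
X̄ = 2080179.70 / 26460.73 = 78.61 cm
Ȳ = 2188805.23 / 26460.73 = 82.72 cm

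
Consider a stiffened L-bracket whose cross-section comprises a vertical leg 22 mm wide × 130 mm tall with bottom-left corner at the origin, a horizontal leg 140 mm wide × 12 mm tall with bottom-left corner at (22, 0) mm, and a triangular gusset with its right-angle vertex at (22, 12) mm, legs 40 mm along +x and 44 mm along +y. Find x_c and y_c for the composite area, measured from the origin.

x_c = 40.06 mm, y_c = 40.49 mm

vertical leg: A = 22 × 130 = 2860.00, centroid at (11.00, 65.00).
horizontal leg: A = 140 × 12 = 1680.00, centroid at (92.00, 6.00).
gusset: A = ½·40·44 = 880.00, centroid at (35.33, 26.67).
ΣA = 5420.00 mm², ΣAx_c = 217113.33 mm³, ΣAy_c = 219446.67 mm³.
x_c = 217113.33/5420.00 = 40.06 mm; y_c = 219446.67/5420.00 = 40.49 mm.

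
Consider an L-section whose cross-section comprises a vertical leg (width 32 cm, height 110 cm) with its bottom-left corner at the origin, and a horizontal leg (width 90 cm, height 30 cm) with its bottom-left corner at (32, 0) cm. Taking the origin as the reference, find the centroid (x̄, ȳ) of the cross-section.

vertical leg: A = 32 × 110 = 3520.00, centroid at (16.00, 55.00).
horizontal leg: A = 90 × 30 = 2700.00, centroid at (77.00, 15.00).
ΣA = 6220.00 cm², ΣAx̄ = 264220.00 cm³, ΣAȳ = 234100.00 cm³.
x̄ = 264220.00/6220.00 = 42.48 cm; ȳ = 234100.00/6220.00 = 37.64 cm.

x̄ = 42.48 cm, ȳ = 37.64 cm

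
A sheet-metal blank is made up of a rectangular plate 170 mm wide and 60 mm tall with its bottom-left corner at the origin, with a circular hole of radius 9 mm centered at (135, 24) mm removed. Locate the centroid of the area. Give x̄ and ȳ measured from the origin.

plate: A = 170 × 60 = 10200.00, centroid at (85.00, 30.00).
hole: A = −π·9² = -254.47, centroid at (135.00, 24.00).
ΣA = 9945.53 mm², ΣAx̄ = 832646.68 mm³, ΣAȳ = 299892.74 mm³.
x̄ = 832646.68/9945.53 = 83.72 mm; ȳ = 299892.74/9945.53 = 30.15 mm.

x̄ = 83.72 mm, ȳ = 30.15 mm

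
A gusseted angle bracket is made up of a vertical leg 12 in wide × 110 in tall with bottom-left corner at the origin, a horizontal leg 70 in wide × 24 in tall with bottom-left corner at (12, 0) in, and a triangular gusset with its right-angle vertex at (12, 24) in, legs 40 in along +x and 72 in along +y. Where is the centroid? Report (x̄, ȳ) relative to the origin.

vertical leg: A = 12 × 110 = 1320.00, centroid at (6.00, 55.00).
horizontal leg: A = 70 × 24 = 1680.00, centroid at (47.00, 12.00).
gusset: A = ½·40·72 = 1440.00, centroid at (25.33, 48.00).
ΣA = 4440.00 in², ΣAx̄ = 123360.00 in³, ΣAȳ = 161880.00 in³.
x̄ = 123360.00/4440.00 = 27.78 in; ȳ = 161880.00/4440.00 = 36.46 in.

x̄ = 27.78 in, ȳ = 36.46 in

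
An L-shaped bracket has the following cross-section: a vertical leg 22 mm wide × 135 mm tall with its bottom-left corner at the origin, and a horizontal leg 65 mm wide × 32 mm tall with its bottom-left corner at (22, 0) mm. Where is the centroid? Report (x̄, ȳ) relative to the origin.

x̄ = 28.92 mm, ȳ = 46.29 mm

Part | A | x̄ᵢ | ȳᵢ | A·x̄ᵢ | A·ȳᵢ
vertical leg | 2970.00 | 11.00 | 67.50 | 32670.00 | 200475.00
horizontal leg | 2080.00 | 54.50 | 16.00 | 113360.00 | 33280.00
Σ | 5050.00 |  |  | 146030.00 | 233755.00
x̄ = 146030.00 / 5050.00 = 28.92 mm
ȳ = 233755.00 / 5050.00 = 46.29 mm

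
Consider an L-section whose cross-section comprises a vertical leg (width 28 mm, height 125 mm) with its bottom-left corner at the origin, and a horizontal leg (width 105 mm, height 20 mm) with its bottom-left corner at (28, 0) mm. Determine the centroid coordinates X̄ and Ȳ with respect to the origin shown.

Part | A | x̄ᵢ | ȳᵢ | A·x̄ᵢ | A·ȳᵢ
vertical leg | 3500.00 | 14.00 | 62.50 | 49000.00 | 218750.00
horizontal leg | 2100.00 | 80.50 | 10.00 | 169050.00 | 21000.00
Σ | 5600.00 |  |  | 218050.00 | 239750.00
X̄ = 218050.00 / 5600.00 = 38.94 mm
Ȳ = 239750.00 / 5600.00 = 42.81 mm

X̄ = 38.94 mm, Ȳ = 42.81 mm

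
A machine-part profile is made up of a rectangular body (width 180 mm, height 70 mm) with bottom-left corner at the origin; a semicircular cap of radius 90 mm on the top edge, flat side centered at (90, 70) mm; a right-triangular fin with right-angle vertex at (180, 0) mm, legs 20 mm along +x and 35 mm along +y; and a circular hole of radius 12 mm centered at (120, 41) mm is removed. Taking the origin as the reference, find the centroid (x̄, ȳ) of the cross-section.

rectangular body: A = 180 × 70 = 12600.00, centroid at (90.00, 35.00).
semicircular top: A = ½π·90² = 12723.45, centroid at (90.00, 108.20).
triangular fin: A = ½·20·35 = 350.00, centroid at (186.67, 11.67).
hole: A = −π·12² = -452.39, centroid at (120.00, 41.00).
ΣA = 25221.06 mm²
ΣAx̄ = (12600.00)(90.00) + (12723.45)(90.00) + (350.00)(186.67) + (-452.39)(120.00) = 2290157.13 mm³
ΣAȳ = (12600.00)(35.00) + (12723.45)(108.20) + (350.00)(11.67) + (-452.39)(41.00) = 1803176.89 mm³
x̄ = 2290157.13 / 25221.06 = 90.80 mm
ȳ = 1803176.89 / 25221.06 = 71.49 mm

x̄ = 90.80 mm, ȳ = 71.49 mm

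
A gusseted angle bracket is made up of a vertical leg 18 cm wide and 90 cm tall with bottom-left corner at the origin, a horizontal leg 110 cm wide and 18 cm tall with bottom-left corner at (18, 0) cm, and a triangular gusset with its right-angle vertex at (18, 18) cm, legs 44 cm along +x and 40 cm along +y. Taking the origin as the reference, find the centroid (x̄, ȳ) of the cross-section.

x̄ = 41.93 cm, ȳ = 26.40 cm

vertical leg: A = 18 × 90 = 1620.00, centroid at (9.00, 45.00).
horizontal leg: A = 110 × 18 = 1980.00, centroid at (73.00, 9.00).
gusset: A = ½·44·40 = 880.00, centroid at (32.67, 31.33).
ΣA = 4480.00 cm², ΣAx̄ = 187866.67 cm³, ΣAȳ = 118293.33 cm³.
x̄ = 187866.67/4480.00 = 41.93 cm; ȳ = 118293.33/4480.00 = 26.40 cm.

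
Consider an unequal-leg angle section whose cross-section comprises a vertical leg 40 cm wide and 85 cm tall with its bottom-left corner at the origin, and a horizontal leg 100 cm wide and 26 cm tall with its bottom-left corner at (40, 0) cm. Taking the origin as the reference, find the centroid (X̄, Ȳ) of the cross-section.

X̄ = 50.33 cm, Ȳ = 29.72 cm

vertical leg: A = 40 × 85 = 3400.00, centroid at (20.00, 42.50).
horizontal leg: A = 100 × 26 = 2600.00, centroid at (90.00, 13.00).
ΣA = 6000.00 cm², ΣAX̄ = 302000.00 cm³, ΣAȲ = 178300.00 cm³.
X̄ = 302000.00/6000.00 = 50.33 cm; Ȳ = 178300.00/6000.00 = 29.72 cm.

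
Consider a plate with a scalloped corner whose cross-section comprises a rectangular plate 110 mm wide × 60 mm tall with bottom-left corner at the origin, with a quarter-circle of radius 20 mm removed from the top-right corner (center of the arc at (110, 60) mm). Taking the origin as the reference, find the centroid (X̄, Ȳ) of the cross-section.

X̄ = 52.68 mm, Ȳ = 28.92 mm

plate: A = 110 × 60 = 6600.00, centroid at (55.00, 30.00).
removed quarter-circle: A = −¼π·20² = -314.16, centroid at (101.51, 51.51).
ΣA = 6285.84 mm², ΣAX̄ = 331109.15 mm³, ΣAȲ = 181817.11 mm³.
X̄ = 331109.15/6285.84 = 52.68 mm; Ȳ = 181817.11/6285.84 = 28.92 mm.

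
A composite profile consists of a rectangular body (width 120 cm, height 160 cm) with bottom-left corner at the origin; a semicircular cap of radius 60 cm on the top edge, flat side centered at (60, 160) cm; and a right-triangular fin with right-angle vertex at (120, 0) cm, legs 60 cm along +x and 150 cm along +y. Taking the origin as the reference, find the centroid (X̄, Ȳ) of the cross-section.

X̄ = 72.26 cm, Ȳ = 95.72 cm

rectangular body: A = 120 × 160 = 19200.00, centroid at (60.00, 80.00).
semicircular top: A = ½π·60² = 5654.87, centroid at (60.00, 185.46).
triangular fin: A = ½·60·150 = 4500.00, centroid at (140.00, 50.00).
ΣA = 29354.87 cm²
ΣAX̄ = (19200.00)(60.00) + (5654.87)(60.00) + (4500.00)(140.00) = 2121292.01 cm³
ΣAȲ = (19200.00)(80.00) + (5654.87)(185.46) + (4500.00)(50.00) = 2809778.68 cm³
X̄ = 2121292.01 / 29354.87 = 72.26 cm
Ȳ = 2809778.68 / 29354.87 = 95.72 cm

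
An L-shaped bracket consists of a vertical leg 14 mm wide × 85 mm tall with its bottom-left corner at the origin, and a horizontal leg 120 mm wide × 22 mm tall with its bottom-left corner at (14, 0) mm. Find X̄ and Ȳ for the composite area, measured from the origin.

X̄ = 53.18 mm, Ȳ = 20.79 mm

Part | A | x̄ᵢ | ȳᵢ | A·x̄ᵢ | A·ȳᵢ
vertical leg | 1190.00 | 7.00 | 42.50 | 8330.00 | 50575.00
horizontal leg | 2640.00 | 74.00 | 11.00 | 195360.00 | 29040.00
Σ | 3830.00 |  |  | 203690.00 | 79615.00
X̄ = 203690.00 / 3830.00 = 53.18 mm
Ȳ = 79615.00 / 3830.00 = 20.79 mm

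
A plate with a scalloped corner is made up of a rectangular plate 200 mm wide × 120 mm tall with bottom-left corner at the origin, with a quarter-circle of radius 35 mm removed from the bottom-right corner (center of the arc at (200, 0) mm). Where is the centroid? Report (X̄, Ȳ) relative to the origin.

Part | A | x̄ᵢ | ȳᵢ | A·x̄ᵢ | A·ȳᵢ
plate | 24000.00 | 100.00 | 60.00 | 2400000.00 | 1440000.00
removed quarter-circle | -962.11 | 185.15 | 14.85 | -178130.88 | -14291.67
Σ | 23037.89 |  |  | 2221869.12 | 1425708.33
X̄ = 2221869.12 / 23037.89 = 96.44 mm
Ȳ = 1425708.33 / 23037.89 = 61.89 mm

X̄ = 96.44 mm, Ȳ = 61.89 mm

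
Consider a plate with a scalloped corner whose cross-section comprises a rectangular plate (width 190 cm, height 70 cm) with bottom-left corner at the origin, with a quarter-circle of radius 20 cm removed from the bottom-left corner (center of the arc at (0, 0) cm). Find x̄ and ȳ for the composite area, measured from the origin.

plate: A = 190 × 70 = 13300.00, centroid at (95.00, 35.00).
removed quarter-circle: A = −¼π·20² = -314.16, centroid at (8.49, 8.49).
ΣA = 12985.84 cm²
ΣAx̄ = (13300.00)(95.00) + (-314.16)(8.49) = 1260833.33 cm³
ΣAȳ = (13300.00)(35.00) + (-314.16)(8.49) = 462833.33 cm³
x̄ = 1260833.33 / 12985.84 = 97.09 cm
ȳ = 462833.33 / 12985.84 = 35.64 cm

x̄ = 97.09 cm, ȳ = 35.64 cm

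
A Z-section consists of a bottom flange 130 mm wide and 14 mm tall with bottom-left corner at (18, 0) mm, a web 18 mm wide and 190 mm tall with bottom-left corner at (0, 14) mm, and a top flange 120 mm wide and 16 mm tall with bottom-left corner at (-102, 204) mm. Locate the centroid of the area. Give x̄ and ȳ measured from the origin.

bottom flange: A = 130 × 14 = 1820.00, centroid at (83.00, 7.00).
web: A = 18 × 190 = 3420.00, centroid at (9.00, 109.00).
top flange: A = 120 × 16 = 1920.00, centroid at (-42.00, 212.00).
ΣA = 7160.00 mm²
ΣAx̄ = (1820.00)(83.00) + (3420.00)(9.00) + (1920.00)(-42.00) = 101200.00 mm³
ΣAȳ = (1820.00)(7.00) + (3420.00)(109.00) + (1920.00)(212.00) = 792560.00 mm³
x̄ = 101200.00 / 7160.00 = 14.13 mm
ȳ = 792560.00 / 7160.00 = 110.69 mm

x̄ = 14.13 mm, ȳ = 110.69 mm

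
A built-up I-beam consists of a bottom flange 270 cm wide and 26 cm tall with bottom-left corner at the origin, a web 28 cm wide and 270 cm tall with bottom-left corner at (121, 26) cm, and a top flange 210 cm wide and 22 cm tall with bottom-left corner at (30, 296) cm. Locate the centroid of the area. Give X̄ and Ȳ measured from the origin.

X̄ = 135.00 cm, Ȳ = 142.02 cm

Part | A | x̄ᵢ | ȳᵢ | A·x̄ᵢ | A·ȳᵢ
bottom flange | 7020.00 | 135.00 | 13.00 | 947700.00 | 91260.00
web | 7560.00 | 135.00 | 161.00 | 1020600.00 | 1217160.00
top flange | 4620.00 | 135.00 | 307.00 | 623700.00 | 1418340.00
Σ | 19200.00 |  |  | 2592000.00 | 2726760.00
X̄ = 2592000.00 / 19200.00 = 135.00 cm
Ȳ = 2726760.00 / 19200.00 = 142.02 cm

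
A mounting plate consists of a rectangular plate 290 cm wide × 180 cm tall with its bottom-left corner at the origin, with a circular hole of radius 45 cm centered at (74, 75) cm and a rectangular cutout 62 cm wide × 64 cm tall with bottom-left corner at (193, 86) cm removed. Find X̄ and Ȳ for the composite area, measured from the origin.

X̄ = 148.30 cm, Ȳ = 89.63 cm

plate: A = 290 × 180 = 52200.00, centroid at (145.00, 90.00).
hole 1: A = −π·45² = -6361.73, centroid at (74.00, 75.00).
hole 2: A = −(62 × 64) = -3968.00, centroid at (224.00, 118.00).
ΣA = 41870.27 cm²
ΣAX̄ = (52200.00)(145.00) + (-6361.73)(74.00) + (-3968.00)(224.00) = 6209400.34 cm³
ΣAȲ = (52200.00)(90.00) + (-6361.73)(75.00) + (-3968.00)(118.00) = 3752646.62 cm³
X̄ = 6209400.34 / 41870.27 = 148.30 cm
Ȳ = 3752646.62 / 41870.27 = 89.63 cm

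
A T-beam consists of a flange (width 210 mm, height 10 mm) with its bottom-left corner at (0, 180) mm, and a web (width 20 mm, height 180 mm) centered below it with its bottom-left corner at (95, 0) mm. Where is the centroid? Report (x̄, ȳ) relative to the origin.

web: A = 20 × 180 = 3600.00, centroid at (105.00, 90.00).
flange: A = 210 × 10 = 2100.00, centroid at (105.00, 185.00).
ΣA = 5700.00 mm²
ΣAx̄ = (3600.00)(105.00) + (2100.00)(105.00) = 598500.00 mm³
ΣAȳ = (3600.00)(90.00) + (2100.00)(185.00) = 712500.00 mm³
x̄ = 598500.00 / 5700.00 = 105.00 mm
ȳ = 712500.00 / 5700.00 = 125.00 mm

x̄ = 105.00 mm, ȳ = 125.00 mm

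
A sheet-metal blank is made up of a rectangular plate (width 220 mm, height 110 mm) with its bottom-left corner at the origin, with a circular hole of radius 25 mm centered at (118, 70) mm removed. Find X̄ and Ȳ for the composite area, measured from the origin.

Part | A | x̄ᵢ | ȳᵢ | A·x̄ᵢ | A·ȳᵢ
plate | 24200.00 | 110.00 | 55.00 | 2662000.00 | 1331000.00
hole | -1963.50 | 118.00 | 70.00 | -231692.46 | -137444.68
Σ | 22236.50 |  |  | 2430307.54 | 1193555.32
X̄ = 2430307.54 / 22236.50 = 109.29 mm
Ȳ = 1193555.32 / 22236.50 = 53.68 mm

X̄ = 109.29 mm, Ȳ = 53.68 mm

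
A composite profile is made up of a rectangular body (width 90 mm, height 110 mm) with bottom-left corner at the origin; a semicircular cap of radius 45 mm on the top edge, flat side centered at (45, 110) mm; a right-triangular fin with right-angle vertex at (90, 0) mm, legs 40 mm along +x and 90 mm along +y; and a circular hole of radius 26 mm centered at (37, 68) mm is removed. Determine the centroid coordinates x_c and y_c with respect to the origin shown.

x_c = 54.56 mm, y_c = 67.78 mm

Part | A | x̄ᵢ | ȳᵢ | A·x̄ᵢ | A·ȳᵢ
rectangular body | 9900.00 | 45.00 | 55.00 | 445500.00 | 544500.00
semicircular top | 3180.86 | 45.00 | 129.10 | 143138.82 | 410644.88
triangular fin | 1800.00 | 103.33 | 30.00 | 186000.00 | 54000.00
hole | -2123.72 | 37.00 | 68.00 | -78577.52 | -144412.73
Σ | 12757.15 |  |  | 696061.30 | 864732.15
x_c = 696061.30 / 12757.15 = 54.56 mm
y_c = 864732.15 / 12757.15 = 67.78 mm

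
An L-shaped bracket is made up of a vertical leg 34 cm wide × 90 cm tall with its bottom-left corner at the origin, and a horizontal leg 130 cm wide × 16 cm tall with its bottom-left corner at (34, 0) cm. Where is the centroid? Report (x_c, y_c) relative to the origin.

Part | A | x̄ᵢ | ȳᵢ | A·x̄ᵢ | A·ȳᵢ
vertical leg | 3060.00 | 17.00 | 45.00 | 52020.00 | 137700.00
horizontal leg | 2080.00 | 99.00 | 8.00 | 205920.00 | 16640.00
Σ | 5140.00 |  |  | 257940.00 | 154340.00
x_c = 257940.00 / 5140.00 = 50.18 cm
y_c = 154340.00 / 5140.00 = 30.03 cm

x_c = 50.18 cm, y_c = 30.03 cm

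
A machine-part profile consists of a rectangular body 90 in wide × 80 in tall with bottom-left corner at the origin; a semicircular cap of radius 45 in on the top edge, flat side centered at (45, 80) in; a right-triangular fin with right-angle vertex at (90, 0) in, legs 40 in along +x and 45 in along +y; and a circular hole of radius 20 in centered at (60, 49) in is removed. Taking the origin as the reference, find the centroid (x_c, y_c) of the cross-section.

Part | A | x̄ᵢ | ȳᵢ | A·x̄ᵢ | A·ȳᵢ
rectangular body | 7200.00 | 45.00 | 40.00 | 324000.00 | 288000.00
semicircular top | 3180.86 | 45.00 | 99.10 | 143138.82 | 315219.00
triangular fin | 900.00 | 103.33 | 15.00 | 93000.00 | 13500.00
hole | -1256.64 | 60.00 | 49.00 | -75398.22 | -61575.22
Σ | 10024.23 |  |  | 484740.59 | 555143.79
x_c = 484740.59 / 10024.23 = 48.36 in
y_c = 555143.79 / 10024.23 = 55.38 in

x_c = 48.36 in, y_c = 55.38 in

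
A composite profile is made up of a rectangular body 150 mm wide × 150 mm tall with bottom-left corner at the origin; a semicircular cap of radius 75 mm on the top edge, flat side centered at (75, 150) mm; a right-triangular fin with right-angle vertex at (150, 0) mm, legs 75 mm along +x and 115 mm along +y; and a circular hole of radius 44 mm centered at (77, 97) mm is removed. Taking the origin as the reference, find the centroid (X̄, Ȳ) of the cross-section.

rectangular body: A = 150 × 150 = 22500.00, centroid at (75.00, 75.00).
semicircular top: A = ½π·75² = 8835.73, centroid at (75.00, 181.83).
triangular fin: A = ½·75·115 = 4312.50, centroid at (175.00, 38.33).
hole: A = −π·44² = -6082.12, centroid at (77.00, 97.00).
ΣA = 29566.11 mm²
ΣAX̄ = (22500.00)(75.00) + (8835.73)(75.00) + (4312.50)(175.00) + (-6082.12)(77.00) = 2636543.70 mm³
ΣAȲ = (22500.00)(75.00) + (8835.73)(181.83) + (4312.50)(38.33) + (-6082.12)(97.00) = 2869455.93 mm³
X̄ = 2636543.70 / 29566.11 = 89.17 mm
Ȳ = 2869455.93 / 29566.11 = 97.05 mm

X̄ = 89.17 mm, Ȳ = 97.05 mm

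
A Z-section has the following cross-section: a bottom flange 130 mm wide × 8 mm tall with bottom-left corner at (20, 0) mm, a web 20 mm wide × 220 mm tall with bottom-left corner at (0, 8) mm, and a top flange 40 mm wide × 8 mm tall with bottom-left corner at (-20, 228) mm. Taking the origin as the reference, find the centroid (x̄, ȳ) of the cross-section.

x̄ = 22.99 mm, ȳ = 103.75 mm

bottom flange: A = 130 × 8 = 1040.00, centroid at (85.00, 4.00).
web: A = 20 × 220 = 4400.00, centroid at (10.00, 118.00).
top flange: A = 40 × 8 = 320.00, centroid at (0.00, 232.00).
ΣA = 5760.00 mm², ΣAx̄ = 132400.00 mm³, ΣAȳ = 597600.00 mm³.
x̄ = 132400.00/5760.00 = 22.99 mm; ȳ = 597600.00/5760.00 = 103.75 mm.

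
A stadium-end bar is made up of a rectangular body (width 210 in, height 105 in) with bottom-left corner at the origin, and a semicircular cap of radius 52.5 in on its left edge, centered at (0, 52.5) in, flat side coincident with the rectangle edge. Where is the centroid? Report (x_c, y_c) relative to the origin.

rectangular body: A = 210 × 105 = 22050.00, centroid at (105.00, 52.50).
semicircular end: A = ½π·52.5² = 4329.51, centroid at (-22.28, 52.50).
ΣA = 26379.51 in², ΣAx_c = 2218781.25 in³, ΣAy_c = 1384924.14 in³.
x_c = 2218781.25/26379.51 = 84.11 in; y_c = 1384924.14/26379.51 = 52.50 in.

x_c = 84.11 in, y_c = 52.50 in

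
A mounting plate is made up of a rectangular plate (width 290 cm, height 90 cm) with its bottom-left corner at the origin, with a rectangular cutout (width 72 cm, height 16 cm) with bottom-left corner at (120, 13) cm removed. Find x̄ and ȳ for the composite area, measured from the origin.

x̄ = 144.49 cm, ȳ = 46.11 cm

plate: A = 290 × 90 = 26100.00, centroid at (145.00, 45.00).
hole: A = −(72 × 16) = -1152.00, centroid at (156.00, 21.00).
ΣA = 24948.00 cm², ΣAx̄ = 3604788.00 cm³, ΣAȳ = 1150308.00 cm³.
x̄ = 3604788.00/24948.00 = 144.49 cm; ȳ = 1150308.00/24948.00 = 46.11 cm.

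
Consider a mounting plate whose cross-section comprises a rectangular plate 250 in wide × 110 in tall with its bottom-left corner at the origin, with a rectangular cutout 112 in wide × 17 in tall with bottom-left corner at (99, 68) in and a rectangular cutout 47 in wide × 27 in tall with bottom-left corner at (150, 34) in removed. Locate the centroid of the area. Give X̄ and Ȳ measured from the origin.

plate: A = 250 × 110 = 27500.00, centroid at (125.00, 55.00).
hole 1: A = −(112 × 17) = -1904.00, centroid at (155.00, 76.50).
hole 2: A = −(47 × 27) = -1269.00, centroid at (173.50, 47.50).
ΣA = 24327.00 in², ΣAX̄ = 2922208.50 in³, ΣAȲ = 1306566.50 in³.
X̄ = 2922208.50/24327.00 = 120.12 in; Ȳ = 1306566.50/24327.00 = 53.71 in.

X̄ = 120.12 in, Ȳ = 53.71 in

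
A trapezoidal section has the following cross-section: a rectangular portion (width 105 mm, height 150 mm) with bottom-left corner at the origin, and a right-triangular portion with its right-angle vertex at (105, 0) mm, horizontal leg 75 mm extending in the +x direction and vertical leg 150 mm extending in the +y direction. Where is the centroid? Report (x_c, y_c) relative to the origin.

x_c = 72.89 mm, y_c = 68.42 mm

rectangular portion: A = 105 × 150 = 15750.00, centroid at (52.50, 75.00).
triangular portion: A = ½·75·150 = 5625.00, centroid at (130.00, 50.00).
ΣA = 21375.00 mm², ΣAx_c = 1558125.00 mm³, ΣAy_c = 1462500.00 mm³.
x_c = 1558125.00/21375.00 = 72.89 mm; y_c = 1462500.00/21375.00 = 68.42 mm.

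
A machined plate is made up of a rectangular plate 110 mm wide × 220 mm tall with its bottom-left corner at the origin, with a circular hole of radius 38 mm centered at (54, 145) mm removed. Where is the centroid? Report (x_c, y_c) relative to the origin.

x_c = 55.23 mm, y_c = 101.93 mm

Part | A | x̄ᵢ | ȳᵢ | A·x̄ᵢ | A·ȳᵢ
plate | 24200.00 | 55.00 | 110.00 | 1331000.00 | 2662000.00
hole | -4536.46 | 54.00 | 145.00 | -244968.83 | -657786.67
Σ | 19663.54 |  |  | 1086031.17 | 2004213.33
x_c = 1086031.17 / 19663.54 = 55.23 mm
y_c = 2004213.33 / 19663.54 = 101.93 mm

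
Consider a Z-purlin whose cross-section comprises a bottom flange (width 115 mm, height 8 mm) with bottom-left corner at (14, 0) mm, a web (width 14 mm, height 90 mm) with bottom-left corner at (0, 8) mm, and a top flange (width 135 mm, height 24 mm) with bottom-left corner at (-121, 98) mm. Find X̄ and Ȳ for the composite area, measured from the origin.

X̄ = -18.22 mm, Ȳ = 78.76 mm

bottom flange: A = 115 × 8 = 920.00, centroid at (71.50, 4.00).
web: A = 14 × 90 = 1260.00, centroid at (7.00, 53.00).
top flange: A = 135 × 24 = 3240.00, centroid at (-53.50, 110.00).
ΣA = 5420.00 mm²
ΣAX̄ = (920.00)(71.50) + (1260.00)(7.00) + (3240.00)(-53.50) = -98740.00 mm³
ΣAȲ = (920.00)(4.00) + (1260.00)(53.00) + (3240.00)(110.00) = 426860.00 mm³
X̄ = -98740.00 / 5420.00 = -18.22 mm
Ȳ = 426860.00 / 5420.00 = 78.76 mm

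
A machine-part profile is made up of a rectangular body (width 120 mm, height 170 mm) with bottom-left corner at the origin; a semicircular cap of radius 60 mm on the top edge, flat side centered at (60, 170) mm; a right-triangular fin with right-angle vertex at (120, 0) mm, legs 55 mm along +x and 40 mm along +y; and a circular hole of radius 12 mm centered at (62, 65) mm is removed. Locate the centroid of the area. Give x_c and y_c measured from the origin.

rectangular body: A = 120 × 170 = 20400.00, centroid at (60.00, 85.00).
semicircular top: A = ½π·60² = 5654.87, centroid at (60.00, 195.46).
triangular fin: A = ½·55·40 = 1100.00, centroid at (138.33, 13.33).
hole: A = −π·12² = -452.39, centroid at (62.00, 65.00).
ΣA = 26702.48 mm², ΣAx_c = 1687410.53 mm³, ΣAy_c = 2824588.71 mm³.
x_c = 1687410.53/26702.48 = 63.19 mm; y_c = 2824588.71/26702.48 = 105.78 mm.

x_c = 63.19 mm, y_c = 105.78 mm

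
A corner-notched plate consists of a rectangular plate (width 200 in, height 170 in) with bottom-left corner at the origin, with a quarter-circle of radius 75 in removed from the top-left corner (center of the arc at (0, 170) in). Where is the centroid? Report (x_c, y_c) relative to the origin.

plate: A = 200 × 170 = 34000.00, centroid at (100.00, 85.00).
removed quarter-circle: A = −¼π·75² = -4417.86, centroid at (31.83, 138.17).
ΣA = 29582.14 in², ΣAx_c = 3259375.00 in³, ΣAy_c = 2279588.01 in³.
x_c = 3259375.00/29582.14 = 110.18 in; y_c = 2279588.01/29582.14 = 77.06 in.

x_c = 110.18 in, y_c = 77.06 in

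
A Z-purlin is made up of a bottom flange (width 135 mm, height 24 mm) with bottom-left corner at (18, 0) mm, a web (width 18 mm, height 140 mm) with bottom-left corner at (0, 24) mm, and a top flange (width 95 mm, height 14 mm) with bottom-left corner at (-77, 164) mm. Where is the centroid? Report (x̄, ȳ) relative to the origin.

x̄ = 36.74 mm, ȳ = 70.97 mm

Part | A | x̄ᵢ | ȳᵢ | A·x̄ᵢ | A·ȳᵢ
bottom flange | 3240.00 | 85.50 | 12.00 | 277020.00 | 38880.00
web | 2520.00 | 9.00 | 94.00 | 22680.00 | 236880.00
top flange | 1330.00 | -29.50 | 171.00 | -39235.00 | 227430.00
Σ | 7090.00 |  |  | 260465.00 | 503190.00
x̄ = 260465.00 / 7090.00 = 36.74 mm
ȳ = 503190.00 / 7090.00 = 70.97 mm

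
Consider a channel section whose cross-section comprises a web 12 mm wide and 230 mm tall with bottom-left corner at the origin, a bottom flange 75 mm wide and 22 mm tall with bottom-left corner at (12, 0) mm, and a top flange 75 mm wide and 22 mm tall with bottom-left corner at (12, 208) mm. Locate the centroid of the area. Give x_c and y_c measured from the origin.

Part | A | x̄ᵢ | ȳᵢ | A·x̄ᵢ | A·ȳᵢ
web | 2760.00 | 6.00 | 115.00 | 16560.00 | 317400.00
bottom flange | 1650.00 | 49.50 | 11.00 | 81675.00 | 18150.00
top flange | 1650.00 | 49.50 | 219.00 | 81675.00 | 361350.00
Σ | 6060.00 |  |  | 179910.00 | 696900.00
x_c = 179910.00 / 6060.00 = 29.69 mm
y_c = 696900.00 / 6060.00 = 115.00 mm

x_c = 29.69 mm, y_c = 115.00 mm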